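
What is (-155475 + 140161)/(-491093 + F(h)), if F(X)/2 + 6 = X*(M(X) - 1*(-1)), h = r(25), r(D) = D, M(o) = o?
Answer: 15314/489805 ≈ 0.031265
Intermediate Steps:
h = 25
F(X) = -12 + 2*X*(1 + X) (F(X) = -12 + 2*(X*(X - 1*(-1))) = -12 + 2*(X*(X + 1)) = -12 + 2*(X*(1 + X)) = -12 + 2*X*(1 + X))
(-155475 + 140161)/(-491093 + F(h)) = (-155475 + 140161)/(-491093 + (-12 + 2*25 + 2*25**2)) = -15314/(-491093 + (-12 + 50 + 2*625)) = -15314/(-491093 + (-12 + 50 + 1250)) = -15314/(-491093 + 1288) = -15314/(-489805) = -15314*(-1/489805) = 15314/489805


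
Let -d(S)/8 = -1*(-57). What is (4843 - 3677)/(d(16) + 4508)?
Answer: 583/2026 ≈ 0.28776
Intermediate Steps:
d(S) = -456 (d(S) = -(-8)*(-57) = -8*57 = -456)
(4843 - 3677)/(d(16) + 4508) = (4843 - 3677)/(-456 + 4508) = 1166/4052 = 1166*(1/4052) = 583/2026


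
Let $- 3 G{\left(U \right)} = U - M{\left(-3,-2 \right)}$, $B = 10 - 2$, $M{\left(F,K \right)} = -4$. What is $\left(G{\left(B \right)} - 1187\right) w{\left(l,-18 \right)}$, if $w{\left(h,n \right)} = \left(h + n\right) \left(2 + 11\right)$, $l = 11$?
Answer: $108381$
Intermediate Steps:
$w{\left(h,n \right)} = 13 h + 13 n$ ($w{\left(h,n \right)} = \left(h + n\right) 13 = 13 h + 13 n$)
$B = 8$ ($B = 10 - 2 = 8$)
$G{\left(U \right)} = - \frac{4}{3} - \frac{U}{3}$ ($G{\left(U \right)} = - \frac{U - -4}{3} = - \frac{U + 4}{3} = - \frac{4 + U}{3} = - \frac{4}{3} - \frac{U}{3}$)
$\left(G{\left(B \right)} - 1187\right) w{\left(l,-18 \right)} = \left(\left(- \frac{4}{3} - \frac{8}{3}\right) - 1187\right) \left(13 \cdot 11 + 13 \left(-18\right)\right) = \left(\left(- \frac{4}{3} - \frac{8}{3}\right) - 1187\right) \left(143 - 234\right) = \left(-4 - 1187\right) \left(-91\right) = \left(-1191\right) \left(-91\right) = 108381$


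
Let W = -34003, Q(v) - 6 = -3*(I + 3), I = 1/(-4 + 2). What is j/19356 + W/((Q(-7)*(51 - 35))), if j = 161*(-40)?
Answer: 54833959/38712 ≈ 1416.5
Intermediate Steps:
j = -6440
I = -1/2 (I = 1/(-2) = -1/2 ≈ -0.50000)
Q(v) = -3/2 (Q(v) = 6 - 3*(-1/2 + 3) = 6 - 3*5/2 = 6 - 15/2 = -3/2)
j/19356 + W/((Q(-7)*(51 - 35))) = -6440/19356 - 34003*(-2/(3*(51 - 35))) = -6440*1/19356 - 34003/((-3/2*16)) = -1610/4839 - 34003/(-24) = -1610/4839 - 34003*(-1/24) = -1610/4839 + 34003/24 = 54833959/38712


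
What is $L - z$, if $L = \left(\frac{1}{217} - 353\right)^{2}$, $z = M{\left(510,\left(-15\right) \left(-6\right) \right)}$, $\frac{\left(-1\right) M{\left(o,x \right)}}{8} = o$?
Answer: $\frac{6059683120}{47089} \approx 1.2869 \cdot 10^{5}$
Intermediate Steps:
$M{\left(o,x \right)} = - 8 o$
$z = -4080$ ($z = \left(-8\right) 510 = -4080$)
$L = \frac{5867560000}{47089}$ ($L = \left(\frac{1}{217} - 353\right)^{2} = \left(- \frac{76600}{217}\right)^{2} = \frac{5867560000}{47089} \approx 1.2461 \cdot 10^{5}$)
$L - z = \frac{5867560000}{47089} - -4080 = \frac{5867560000}{47089} + 4080 = \frac{6059683120}{47089}$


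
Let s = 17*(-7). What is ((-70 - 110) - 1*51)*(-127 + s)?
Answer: 56826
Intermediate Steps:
s = -119
((-70 - 110) - 1*51)*(-127 + s) = ((-70 - 110) - 1*51)*(-127 - 119) = (-180 - 51)*(-246) = -231*(-246) = 56826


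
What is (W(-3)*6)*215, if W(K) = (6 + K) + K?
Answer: 0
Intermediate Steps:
W(K) = 6 + 2*K
(W(-3)*6)*215 = ((6 + 2*(-3))*6)*215 = ((6 - 6)*6)*215 = (0*6)*215 = 0*215 = 0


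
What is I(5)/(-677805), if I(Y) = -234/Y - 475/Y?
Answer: 709/3389025 ≈ 0.00020920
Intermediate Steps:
I(Y) = -709/Y
I(5)/(-677805) = -709/5/(-677805) = -709*1/5*(-1/677805) = -709/5*(-1/677805) = 709/3389025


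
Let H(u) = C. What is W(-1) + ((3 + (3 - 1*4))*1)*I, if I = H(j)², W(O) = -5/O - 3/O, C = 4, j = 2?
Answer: 40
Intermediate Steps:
W(O) = -8/O
H(u) = 4
I = 16 (I = 4² = 16)
W(-1) + ((3 + (3 - 1*4))*1)*I = -8/(-1) + ((3 + (3 - 1*4))*1)*16 = -8*(-1) + ((3 + (3 - 4))*1)*16 = 8 + ((3 - 1)*1)*16 = 8 + (2*1)*16 = 8 + 2*16 = 8 + 32 = 40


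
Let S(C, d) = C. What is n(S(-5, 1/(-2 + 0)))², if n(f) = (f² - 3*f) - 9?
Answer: 961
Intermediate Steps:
n(f) = -9 + f² - 3*f
n(S(-5, 1/(-2 + 0)))² = (-9 + (-5)² - 3*(-5))² = (-9 + 25 + 15)² = 31² = 961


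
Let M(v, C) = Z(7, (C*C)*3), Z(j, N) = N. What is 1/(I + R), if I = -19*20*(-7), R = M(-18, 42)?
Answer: 1/7952 ≈ 0.00012575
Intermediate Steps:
M(v, C) = 3*C**2 (M(v, C) = (C*C)*3 = C**2*3 = 3*C**2)
R = 5292 (R = 3*42**2 = 3*1764 = 5292)
I = 2660 (I = -380*(-7) = 2660)
1/(I + R) = 1/(2660 + 5292) = 1/7952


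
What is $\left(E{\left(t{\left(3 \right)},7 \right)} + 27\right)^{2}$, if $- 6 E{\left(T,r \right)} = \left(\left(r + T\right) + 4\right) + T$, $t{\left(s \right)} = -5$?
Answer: $\frac{25921}{36} \approx 720.03$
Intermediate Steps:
$E{\left(T,r \right)} = - \frac{2}{3} - \frac{T}{3} - \frac{r}{6}$ ($E{\left(T,r \right)} = - \frac{\left(\left(r + T\right) + 4\right) + T}{6} = - \frac{\left(\left(T + r\right) + 4\right) + T}{6} = - \frac{\left(4 + T + r\right) + T}{6} = - \frac{4 + r + 2 T}{6} = - \frac{2}{3} - \frac{T}{3} - \frac{r}{6}$)
$\left(E{\left(t{\left(3 \right)},7 \right)} + 27\right)^{2} = \left(\left(- \frac{2}{3} - - \frac{5}{3} - \frac{7}{6}\right) + 27\right)^{2} = \left(\left(- \frac{2}{3} + \frac{5}{3} - \frac{7}{6}\right) + 27\right)^{2} = \left(- \frac{1}{6} + 27\right)^{2} = \left(\frac{161}{6}\right)^{2} = \frac{25921}{36}$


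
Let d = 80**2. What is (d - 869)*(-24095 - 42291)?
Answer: -367180966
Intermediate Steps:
d = 6400
(d - 869)*(-24095 - 42291) = (6400 - 869)*(-24095 - 42291) = 5531*(-66386) = -367180966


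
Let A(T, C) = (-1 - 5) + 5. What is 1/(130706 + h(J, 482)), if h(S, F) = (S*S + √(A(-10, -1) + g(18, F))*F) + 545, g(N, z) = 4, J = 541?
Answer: 105983/44929410913 - 241*√3/89858821826 ≈ 2.3542e-6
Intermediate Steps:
A(T, C) = -1 (A(T, C) = -6 + 5 = -1)
h(S, F) = 545 + S² + F*√3 (h(S, F) = (S*S + √(-1 + 4)*F) + 545 = (S² + √3*F) + 545 = (S² + F*√3) + 545 = 545 + S² + F*√3)
1/(130706 + h(J, 482)) = 1/(130706 + (545 + 541² + 482*√3)) = 1/(130706 + (545 + 292681 + 482*√3)) = 1/(130706 + (293226 + 482*√3)) = 1/(423932 + 482*√3)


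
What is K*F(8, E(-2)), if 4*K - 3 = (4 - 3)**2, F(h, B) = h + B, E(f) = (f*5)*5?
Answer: -42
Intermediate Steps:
E(f) = 25*f (E(f) = (5*f)*5 = 25*f)
F(h, B) = B + h
K = 1 (K = 3/4 + (4 - 3)**2/4 = 3/4 + (1/4)*1**2 = 3/4 + (1/4)*1 = 3/4 + 1/4 = 1)
K*F(8, E(-2)) = 1*(25*(-2) + 8) = 1*(-50 + 8) = 1*(-42) = -42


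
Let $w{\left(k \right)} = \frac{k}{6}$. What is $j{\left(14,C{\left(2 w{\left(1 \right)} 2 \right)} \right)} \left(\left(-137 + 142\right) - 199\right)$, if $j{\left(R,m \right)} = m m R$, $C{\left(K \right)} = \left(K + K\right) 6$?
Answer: $-173824$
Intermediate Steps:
$w{\left(k \right)} = \frac{k}{6}$ ($w{\left(k \right)} = k \frac{1}{6} = \frac{k}{6}$)
$C{\left(K \right)} = 12 K$ ($C{\left(K \right)} = 2 K 6 = 12 K$)
$j{\left(R,m \right)} = R m^{2}$ ($j{\left(R,m \right)} = m^{2} R = R m^{2}$)
$j{\left(14,C{\left(2 w{\left(1 \right)} 2 \right)} \right)} \left(\left(-137 + 142\right) - 199\right) = 14 \left(12 \cdot 2 \cdot \frac{1}{6} \cdot 1 \cdot 2\right)^{2} \left(\left(-137 + 142\right) - 199\right) = 14 \left(12 \cdot 2 \cdot \frac{1}{6} \cdot 2\right)^{2} \left(5 - 199\right) = 14 \left(12 \cdot \frac{1}{3} \cdot 2\right)^{2} \left(-194\right) = 14 \left(12 \cdot \frac{2}{3}\right)^{2} \left(-194\right) = 14 \cdot 8^{2} \left(-194\right) = 14 \cdot 64 \left(-194\right) = 896 \left(-194\right) = -173824$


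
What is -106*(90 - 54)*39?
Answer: -148824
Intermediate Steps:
-106*(90 - 54)*39 = -106*36*39 = -3816*39 = -148824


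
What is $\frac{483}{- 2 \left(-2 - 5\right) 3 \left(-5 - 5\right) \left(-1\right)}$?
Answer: $\frac{23}{20} \approx 1.15$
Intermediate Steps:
$\frac{483}{- 2 \left(-2 - 5\right) 3 \left(-5 - 5\right) \left(-1\right)} = \frac{483}{- 2 \left(\left(-7\right) 3\right) \left(\left(-10\right) \left(-1\right)\right)} = \frac{483}{\left(-2\right) \left(-21\right) 10} = \frac{483}{42 \cdot 10} = \frac{483}{420} = 483 \cdot \frac{1}{420} = \frac{23}{20}$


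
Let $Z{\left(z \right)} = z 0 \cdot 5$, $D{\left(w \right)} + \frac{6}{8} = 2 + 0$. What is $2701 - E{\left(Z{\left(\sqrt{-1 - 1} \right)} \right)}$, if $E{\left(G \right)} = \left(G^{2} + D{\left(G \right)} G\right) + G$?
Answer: $2701$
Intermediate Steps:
$D{\left(w \right)} = \frac{5}{4}$ ($D{\left(w \right)} = - \frac{3}{4} + \left(2 + 0\right) = - \frac{3}{4} + 2 = \frac{5}{4}$)
$Z{\left(z \right)} = 0$ ($Z{\left(z \right)} = 0 \cdot 5 = 0$)
$E{\left(G \right)} = G^{2} + \frac{9 G}{4}$ ($E{\left(G \right)} = \left(G^{2} + \frac{5 G}{4}\right) + G = G^{2} + \frac{9 G}{4}$)
$2701 - E{\left(Z{\left(\sqrt{-1 - 1} \right)} \right)} = 2701 - \frac{1}{4} \cdot 0 \left(9 + 4 \cdot 0\right) = 2701 - \frac{1}{4} \cdot 0 \left(9 + 0\right) = 2701 - \frac{1}{4} \cdot 0 \cdot 9 = 2701 - 0 = 2701 + 0 = 2701$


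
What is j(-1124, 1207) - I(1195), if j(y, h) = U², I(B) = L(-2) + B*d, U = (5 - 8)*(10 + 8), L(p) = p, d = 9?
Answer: -7837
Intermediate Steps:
U = -54 (U = -3*18 = -54)
I(B) = -2 + 9*B (I(B) = -2 + B*9 = -2 + 9*B)
j(y, h) = 2916 (j(y, h) = (-54)² = 2916)
j(-1124, 1207) - I(1195) = 2916 - (-2 + 9*1195) = 2916 - (-2 + 10755) = 2916 - 1*10753 = 2916 - 10753 = -7837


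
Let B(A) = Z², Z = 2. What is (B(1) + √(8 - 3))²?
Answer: (4 + √5)² ≈ 38.889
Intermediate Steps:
B(A) = 4 (B(A) = 2² = 4)
(B(1) + √(8 - 3))² = (4 + √(8 - 3))² = (4 + √5)²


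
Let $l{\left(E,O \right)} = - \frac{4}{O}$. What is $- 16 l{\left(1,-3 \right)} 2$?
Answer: $- \frac{128}{3} \approx -42.667$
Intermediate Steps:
$- 16 l{\left(1,-3 \right)} 2 = - 16 \left(- \frac{4}{-3}\right) 2 = - 16 \left(\left(-4\right) \left(- \frac{1}{3}\right)\right) 2 = \left(-16\right) \frac{4}{3} \cdot 2 = \left(- \frac{64}{3}\right) 2 = - \frac{128}{3}$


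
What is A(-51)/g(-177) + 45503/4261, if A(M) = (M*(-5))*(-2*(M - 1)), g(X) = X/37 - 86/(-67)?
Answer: -279736434349/36972697 ≈ -7566.0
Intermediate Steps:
g(X) = 86/67 + X/37 (g(X) = X*(1/37) - 86*(-1/67) = X/37 + 86/67 = 86/67 + X/37)
A(M) = -5*M*(2 - 2*M) (A(M) = (-5*M)*(-2*(-1 + M)) = (-5*M)*(2 - 2*M) = -5*M*(2 - 2*M))
A(-51)/g(-177) + 45503/4261 = (10*(-51)*(-1 - 51))/(86/67 + (1/37)*(-177)) + 45503/4261 = (10*(-51)*(-52))/(86/67 - 177/37) + 45503*(1/4261) = 26520/(-8677/2479) + 45503/4261 = 26520*(-2479/8677) + 45503/4261 = -65743080/8677 + 45503/4261 = -279736434349/36972697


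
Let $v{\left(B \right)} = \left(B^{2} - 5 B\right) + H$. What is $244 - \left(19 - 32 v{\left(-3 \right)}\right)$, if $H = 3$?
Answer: $1089$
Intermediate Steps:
$v{\left(B \right)} = 3 + B^{2} - 5 B$ ($v{\left(B \right)} = \left(B^{2} - 5 B\right) + 3 = 3 + B^{2} - 5 B$)
$244 - \left(19 - 32 v{\left(-3 \right)}\right) = 244 - \left(19 - 32 \left(3 + \left(-3\right)^{2} - -15\right)\right) = 244 - \left(19 - 32 \left(3 + 9 + 15\right)\right) = 244 - \left(19 - 864\right) = 244 - -845 = 244 + 845 = 1089$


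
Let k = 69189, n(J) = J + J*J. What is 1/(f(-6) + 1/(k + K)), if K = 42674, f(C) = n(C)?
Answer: 111863/3355891 ≈ 0.033333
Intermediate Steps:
n(J) = J + J**2
f(C) = C*(1 + C)
1/(f(-6) + 1/(k + K)) = 1/(-6*(1 - 6) + 1/(69189 + 42674)) = 1/(-6*(-5) + 1/111863) = 1/(30 + 1/111863) = 1/(3355891/111863) = 111863/3355891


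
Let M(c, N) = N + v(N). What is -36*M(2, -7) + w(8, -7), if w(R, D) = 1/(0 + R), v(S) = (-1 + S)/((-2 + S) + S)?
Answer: 1873/8 ≈ 234.13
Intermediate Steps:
v(S) = (-1 + S)/(-2 + 2*S)
w(R, D) = 1/R
M(c, N) = 1/2 + N (M(c, N) = N + 1/2 = 1/2 + N)
-36*M(2, -7) + w(8, -7) = -36*(1/2 - 7) + 1/8 = -36*(-13/2) + 1/8 = 234 + 1/8 = 1873/8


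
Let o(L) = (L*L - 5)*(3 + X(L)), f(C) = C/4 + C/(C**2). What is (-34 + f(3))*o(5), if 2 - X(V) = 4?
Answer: -1975/3 ≈ -658.33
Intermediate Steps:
X(V) = -2 (X(V) = 2 - 1*4 = 2 - 4 = -2)
f(C) = 1/C + C/4 (f(C) = C*(1/4) + C/C**2 = C/4 + 1/C = 1/C + C/4)
o(L) = -5 + L**2 (o(L) = (L*L - 5)*(3 - 2) = (L**2 - 5)*1 = (-5 + L**2)*1 = -5 + L**2)
(-34 + f(3))*o(5) = (-34 + (1/3 + (1/4)*3))*(-5 + 5**2) = (-34 + (1/3 + 3/4))*(-5 + 25) = (-34 + 13/12)*20 = -395/12*20 = -1975/3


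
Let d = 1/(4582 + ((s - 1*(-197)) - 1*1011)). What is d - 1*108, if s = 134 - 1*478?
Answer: -369791/3424 ≈ -108.00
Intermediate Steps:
s = -344 (s = 134 - 478 = -344)
d = 1/3424 (d = 1/(4582 + ((-344 - 1*(-197)) - 1*1011)) = 1/(4582 + ((-344 + 197) - 1011)) = 1/(4582 + (-147 - 1011)) = 1/(4582 - 1158) = 1/3424 ≈ 0.00029206)
d - 1*108 = 1/3424 - 1*108 = 1/3424 - 108 = -369791/3424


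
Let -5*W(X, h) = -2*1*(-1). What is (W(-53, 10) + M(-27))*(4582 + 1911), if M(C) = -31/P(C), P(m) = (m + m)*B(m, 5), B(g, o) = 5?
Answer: -499961/270 ≈ -1851.7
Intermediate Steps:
P(m) = 10*m (P(m) = (m + m)*5 = (2*m)*5 = 10*m)
M(C) = -31/(10*C) (M(C) = -31*1/(10*C) = -31/(10*C))
W(X, h) = -⅖ (W(X, h) = -(-2*1)*(-1)/5 = -(-2)*(-1)/5 = -⅕*2 = -⅖)
(W(-53, 10) + M(-27))*(4582 + 1911) = (-⅖ - 31/10/(-27))*(4582 + 1911) = (-⅖ - 31/10*(-1/27))*6493 = (-⅖ + 31/270)*6493 = -77/270*6493 = -499961/270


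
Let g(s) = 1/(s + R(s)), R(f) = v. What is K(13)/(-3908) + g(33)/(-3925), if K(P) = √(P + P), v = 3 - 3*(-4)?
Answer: -1/188400 - √26/3908 ≈ -0.0013101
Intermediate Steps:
v = 15 (v = 3 + 12 = 15)
R(f) = 15
K(P) = √2*√P (K(P) = √(2*P) = √2*√P)
g(s) = 1/(15 + s) (g(s) = 1/(s + 15) = 1/(15 + s))
K(13)/(-3908) + g(33)/(-3925) = (√2*√13)/(-3908) + 1/((15 + 33)*(-3925)) = √26*(-1/3908) - 1/3925/48 = -√26/3908 + (1/48)*(-1/3925) = -√26/3908 - 1/188400 = -1/188400 - √26/3908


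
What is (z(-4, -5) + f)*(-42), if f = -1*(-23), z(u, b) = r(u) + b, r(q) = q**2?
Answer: -1428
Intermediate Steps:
z(u, b) = b + u**2 (z(u, b) = u**2 + b = b + u**2)
f = 23
(z(-4, -5) + f)*(-42) = ((-5 + (-4)**2) + 23)*(-42) = ((-5 + 16) + 23)*(-42) = (11 + 23)*(-42) = 34*(-42) = -1428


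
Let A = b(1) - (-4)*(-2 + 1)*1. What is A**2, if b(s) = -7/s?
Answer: 121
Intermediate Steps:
A = -11 (A = -7/1 - (-4)*(-2 + 1)*1 = -7*1 - (-4)*(-1*1) = -7 - (-4)*(-1) = -7 - 1*4 = -7 - 4 = -11)
A**2 = (-11)**2 = 121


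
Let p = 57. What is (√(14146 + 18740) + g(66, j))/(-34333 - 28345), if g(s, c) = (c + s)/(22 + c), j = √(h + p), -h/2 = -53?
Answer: -1289/20119638 - 9*√406/62678 + 2*√163/914529 ≈ -0.0029294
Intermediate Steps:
h = 106 (h = -2*(-53) = 106)
j = √163 (j = √(106 + 57) = √163 ≈ 12.767)
g(s, c) = (c + s)/(22 + c)
(√(14146 + 18740) + g(66, j))/(-34333 - 28345) = (√(14146 + 18740) + (√163 + 66)/(22 + √163))/(-34333 - 28345) = (√32886 + (66 + √163)/(22 + √163))/(-62678) = (9*√406 + (66 + √163)/(22 + √163))*(-1/62678) = -9*√406/62678 - (66 + √163)/(62678*(22 + √163))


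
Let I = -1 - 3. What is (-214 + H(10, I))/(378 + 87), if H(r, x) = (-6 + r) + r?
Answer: -40/93 ≈ -0.43011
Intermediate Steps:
I = -4
H(r, x) = -6 + 2*r
(-214 + H(10, I))/(378 + 87) = (-214 + (-6 + 2*10))/(378 + 87) = (-214 + (-6 + 20))/465 = (-214 + 14)*(1/465) = -200*1/465 = -40/93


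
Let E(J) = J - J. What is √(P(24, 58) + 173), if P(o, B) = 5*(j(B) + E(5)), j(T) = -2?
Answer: √163 ≈ 12.767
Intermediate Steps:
E(J) = 0
P(o, B) = -10 (P(o, B) = 5*(-2 + 0) = 5*(-2) = -10)
√(P(24, 58) + 173) = √(-10 + 173) = √163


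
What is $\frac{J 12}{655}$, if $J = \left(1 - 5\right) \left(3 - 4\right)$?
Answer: $\frac{48}{655} \approx 0.073282$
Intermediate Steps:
$J = 4$ ($J = - 4 \left(3 - 4\right) = \left(-4\right) \left(-1\right) = 4$)
$\frac{J 12}{655} = \frac{4 \cdot 12}{655} = 48 \cdot \frac{1}{655} = \frac{48}{655}$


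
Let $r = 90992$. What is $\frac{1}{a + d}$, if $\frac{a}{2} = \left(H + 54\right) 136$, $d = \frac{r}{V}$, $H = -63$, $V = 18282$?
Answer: $- \frac{831}{2030152} \approx -0.00040933$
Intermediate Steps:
$d = \frac{4136}{831}$ ($d = \frac{90992}{18282} = 90992 \cdot \frac{1}{18282} = \frac{4136}{831} \approx 4.9771$)
$a = -2448$ ($a = 2 \left(-63 + 54\right) 136 = 2 \left(\left(-9\right) 136\right) = 2 \left(-1224\right) = -2448$)
$\frac{1}{a + d} = \frac{1}{-2448 + \frac{4136}{831}} = \frac{1}{- \frac{2030152}{831}} = - \frac{831}{2030152}$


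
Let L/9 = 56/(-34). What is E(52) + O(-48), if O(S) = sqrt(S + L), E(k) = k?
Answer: 52 + 2*I*sqrt(4539)/17 ≈ 52.0 + 7.9261*I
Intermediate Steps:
L = -252/17 (L = 9*(56/(-34)) = 9*(56*(-1/34)) = 9*(-28/17) = -252/17 ≈ -14.824)
O(S) = sqrt(-252/17 + S) (O(S) = sqrt(S - 252/17) = sqrt(-252/17 + S))
E(52) + O(-48) = 52 + sqrt(-4284 + 289*(-48))/17 = 52 + sqrt(-4284 - 13872)/17 = 52 + sqrt(-18156)/17 = 52 + (2*I*sqrt(4539))/17 = 52 + 2*I*sqrt(4539)/17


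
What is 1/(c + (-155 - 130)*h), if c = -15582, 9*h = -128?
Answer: -3/34586 ≈ -8.6740e-5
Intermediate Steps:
h = -128/9 (h = (1/9)*(-128) = -128/9 ≈ -14.222)
1/(c + (-155 - 130)*h) = 1/(-15582 + (-155 - 130)*(-128/9)) = 1/(-15582 - 285*(-128/9)) = 1/(-15582 + 12160/3) = 1/(-34586/3) = -3/34586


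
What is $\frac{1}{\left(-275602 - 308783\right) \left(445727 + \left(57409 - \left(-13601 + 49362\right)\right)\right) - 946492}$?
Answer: $- \frac{1}{273127885867} \approx -3.6613 \cdot 10^{-12}$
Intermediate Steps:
$\frac{1}{\left(-275602 - 308783\right) \left(445727 + \left(57409 - \left(-13601 + 49362\right)\right)\right) - 946492} = \frac{1}{- 584385 \left(445727 + \left(57409 - 35761\right)\right) - 946492} = \frac{1}{- 584385 \left(445727 + 21648\right) - 946492} = \frac{1}{\left(-584385\right) 467375 - 946492} = \frac{1}{-273126939375 - 946492} = \frac{1}{-273127885867} = - \frac{1}{273127885867}$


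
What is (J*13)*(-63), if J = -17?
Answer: 13923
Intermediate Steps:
(J*13)*(-63) = -17*13*(-63) = -221*(-63) = 13923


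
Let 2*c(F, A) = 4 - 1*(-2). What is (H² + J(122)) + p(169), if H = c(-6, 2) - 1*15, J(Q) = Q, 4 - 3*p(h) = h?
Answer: 211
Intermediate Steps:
c(F, A) = 3 (c(F, A) = (4 - 1*(-2))/2 = (4 + 2)/2 = (½)*6 = 3)
p(h) = 4/3 - h/3
H = -12 (H = 3 - 1*15 = 3 - 15 = -12)
(H² + J(122)) + p(169) = ((-12)² + 122) + (4/3 - ⅓*169) = (144 + 122) + (4/3 - 169/3) = 266 - 55 = 211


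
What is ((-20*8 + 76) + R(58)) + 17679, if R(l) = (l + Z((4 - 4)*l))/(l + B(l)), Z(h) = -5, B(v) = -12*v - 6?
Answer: 11331127/644 ≈ 17595.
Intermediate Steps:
B(v) = -6 - 12*v
R(l) = (-5 + l)/(-6 - 11*l) (R(l) = (l - 5)/(l + (-6 - 12*l)) = (-5 + l)/(-6 - 11*l))
((-20*8 + 76) + R(58)) + 17679 = ((-20*8 + 76) + (5 - 1*58)/(6 + 11*58)) + 17679 = ((-160 + 76) + (5 - 58)/(6 + 638)) + 17679 = (-84 - 53/644) + 17679 = -54149/644 + 17679 = 11331127/644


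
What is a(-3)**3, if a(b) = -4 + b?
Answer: -343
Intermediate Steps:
a(-3)**3 = (-4 - 3)**3 = (-7)**3 = -343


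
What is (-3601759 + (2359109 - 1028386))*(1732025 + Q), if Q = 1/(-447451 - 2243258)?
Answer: -3527959993086136688/896903 ≈ -3.9335e+12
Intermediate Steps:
Q = -1/2690709 (Q = 1/(-2690709) = -1/2690709 ≈ -3.7165e-7)
(-3601759 + (2359109 - 1028386))*(1732025 + Q) = (-3601759 + (2359109 - 1028386))*(1732025 - 1/2690709) = (-3601759 + 1330723)*(4660375255724/2690709) = -2271036*4660375255724/2690709 = -3527959993086136688/896903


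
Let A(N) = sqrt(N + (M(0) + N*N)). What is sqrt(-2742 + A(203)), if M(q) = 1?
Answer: sqrt(-2742 + sqrt(41413)) ≈ 50.383*I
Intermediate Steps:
A(N) = sqrt(1 + N + N**2) (A(N) = sqrt(N + (1 + N*N)) = sqrt(N + (1 + N**2)) = sqrt(1 + N + N**2))
sqrt(-2742 + A(203)) = sqrt(-2742 + sqrt(1 + 203 + 203**2)) = sqrt(-2742 + sqrt(1 + 203 + 41209)) = sqrt(-2742 + sqrt(41413))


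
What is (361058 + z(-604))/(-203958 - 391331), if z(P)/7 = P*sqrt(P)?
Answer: -361058/595289 + 8456*I*sqrt(151)/595289 ≈ -0.60653 + 0.17455*I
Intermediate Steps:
z(P) = 7*P**(3/2) (z(P) = 7*(P*sqrt(P)) = 7*P**(3/2))
(361058 + z(-604))/(-203958 - 391331) = (361058 + 7*(-604)**(3/2))/(-203958 - 391331) = (361058 + 7*(-1208*I*sqrt(151)))/(-595289) = (361058 - 8456*I*sqrt(151))*(-1/595289) = -361058/595289 + 8456*I*sqrt(151)/595289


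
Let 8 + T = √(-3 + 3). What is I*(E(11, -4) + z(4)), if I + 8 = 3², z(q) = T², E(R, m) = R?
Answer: 75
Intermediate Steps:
T = -8 (T = -8 + √(-3 + 3) = -8 + √0 = -8 + 0 = -8)
z(q) = 64 (z(q) = (-8)² = 64)
I = 1 (I = -8 + 3² = -8 + 9 = 1)
I*(E(11, -4) + z(4)) = 1*(11 + 64) = 1*75 = 75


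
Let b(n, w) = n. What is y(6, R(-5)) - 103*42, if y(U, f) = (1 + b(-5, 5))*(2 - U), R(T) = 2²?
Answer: -4310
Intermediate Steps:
R(T) = 4
y(U, f) = -8 + 4*U (y(U, f) = (1 - 5)*(2 - U) = -4*(2 - U) = -8 + 4*U)
y(6, R(-5)) - 103*42 = (-8 + 4*6) - 103*42 = (-8 + 24) - 4326 = 16 - 4326 = -4310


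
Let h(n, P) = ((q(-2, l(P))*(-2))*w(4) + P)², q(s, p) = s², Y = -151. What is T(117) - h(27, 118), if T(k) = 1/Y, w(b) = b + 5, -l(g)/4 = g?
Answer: -319517/151 ≈ -2116.0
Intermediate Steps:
l(g) = -4*g
w(b) = 5 + b
h(n, P) = (-72 + P)² (h(n, P) = (((-2)²*(-2))*(5 + 4) + P)² = ((4*(-2))*9 + P)² = (-8*9 + P)² = (-72 + P)²)
T(k) = -1/151 (T(k) = 1/(-151) = -1/151)
T(117) - h(27, 118) = -1/151 - (-72 + 118)² = -1/151 - 1*46² = -1/151 - 1*2116 = -1/151 - 2116 = -319517/151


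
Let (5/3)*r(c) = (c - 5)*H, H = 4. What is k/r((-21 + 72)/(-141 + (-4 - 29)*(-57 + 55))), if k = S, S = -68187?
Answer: 2841125/568 ≈ 5002.0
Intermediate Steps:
r(c) = -12 + 12*c/5 (r(c) = 3*((c - 5)*4)/5 = 3*((-5 + c)*4)/5 = 3*(-20 + 4*c)/5 = -12 + 12*c/5)
k = -68187
k/r((-21 + 72)/(-141 + (-4 - 29)*(-57 + 55))) = -68187/(-12 + 12*((-21 + 72)/(-141 + (-4 - 29)*(-57 + 55)))/5) = -68187/(-12 + 12*(51/(-141 - 33*(-2)))/5) = -68187/(-12 + 12*(51/(-141 + 66))/5) = -68187/(-12 + 12*(51/(-75))/5) = -68187/(-12 + 12*(51*(-1/75))/5) = -68187/(-12 + (12/5)*(-17/25)) = -68187/(-12 - 204/125) = -68187/(-1704/125) = -68187*(-125/1704) = 2841125/568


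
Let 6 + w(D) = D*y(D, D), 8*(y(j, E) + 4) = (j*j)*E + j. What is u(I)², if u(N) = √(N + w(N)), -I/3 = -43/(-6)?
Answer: 3433685/128 ≈ 26826.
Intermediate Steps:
y(j, E) = -4 + j/8 + E*j²/8 (y(j, E) = -4 + ((j*j)*E + j)/8 = -4 + (j²*E + j)/8 = -4 + (E*j² + j)/8 = -4 + (j + E*j²)/8 = -4 + (j/8 + E*j²/8) = -4 + j/8 + E*j²/8)
I = -43/2 (I = -(-129)/(-6) = -(-129)*(-1)/6 = -3*43/6 = -43/2 ≈ -21.500)
w(D) = -6 + D*(-4 + D/8 + D³/8) (w(D) = -6 + D*(-4 + D/8 + D*D²/8) = -6 + D*(-4 + D/8 + D³/8))
u(N) = √(-6 + N + N*(-32 + N + N³)/8) (u(N) = √(N + (-6 + N*(-32 + N + N³)/8)) = √(-6 + N + N*(-32 + N + N³)/8))
u(I)² = (√(-96 - 48*(-43/2) + 2*(-43/2)² + 2*(-43/2)⁴)/4)² = (√(-96 + 1032 + 2*(1849/4) + 2*(3418801/16))/4)² = (√(-96 + 1032 + 1849/2 + 3418801/8)/4)² = (√(3433685/8)/4)² = ((√6867370/4)/4)² = (√6867370/16)² = 3433685/128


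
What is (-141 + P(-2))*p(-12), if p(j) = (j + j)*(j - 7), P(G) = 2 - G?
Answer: -62472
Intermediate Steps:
p(j) = 2*j*(-7 + j) (p(j) = (2*j)*(-7 + j) = 2*j*(-7 + j))
(-141 + P(-2))*p(-12) = (-141 + (2 - 1*(-2)))*(2*(-12)*(-7 - 12)) = (-141 + (2 + 2))*(2*(-12)*(-19)) = (-141 + 4)*456 = -137*456 = -62472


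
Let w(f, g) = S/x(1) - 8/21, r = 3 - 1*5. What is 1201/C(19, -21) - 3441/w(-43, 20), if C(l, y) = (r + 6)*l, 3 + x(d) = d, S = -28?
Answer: -2574175/10868 ≈ -236.86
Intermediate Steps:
r = -2 (r = 3 - 5 = -2)
x(d) = -3 + d
w(f, g) = 286/21 (w(f, g) = -28/(-3 + 1) - 8/21 = -28/(-2) - 8*1/21 = -28*(-½) - 8/21 = 14 - 8/21 = 286/21)
C(l, y) = 4*l (C(l, y) = (-2 + 6)*l = 4*l)
1201/C(19, -21) - 3441/w(-43, 20) = 1201/((4*19)) - 3441/286/21 = 1201/76 - 3441*21/286 = 1201*(1/76) - 72261/286 = 1201/76 - 72261/286 = -2574175/10868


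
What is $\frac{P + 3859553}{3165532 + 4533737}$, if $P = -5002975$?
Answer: $- \frac{1143422}{7699269} \approx -0.14851$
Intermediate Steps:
$\frac{P + 3859553}{3165532 + 4533737} = \frac{-5002975 + 3859553}{3165532 + 4533737} = - \frac{1143422}{7699269}$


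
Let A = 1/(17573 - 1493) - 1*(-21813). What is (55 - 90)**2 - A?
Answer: -331055041/16080 ≈ -20588.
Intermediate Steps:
A = 350753041/16080 (A = 1/16080 + 21813 = 350753041/16080 ≈ 21813.)
(55 - 90)**2 - A = (55 - 90)**2 - 1*350753041/16080 = (-35)**2 - 350753041/16080 = 1225 - 350753041/16080 = -331055041/16080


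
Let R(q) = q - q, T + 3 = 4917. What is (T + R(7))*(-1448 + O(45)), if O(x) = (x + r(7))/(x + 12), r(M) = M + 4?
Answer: -135102240/19 ≈ -7.1106e+6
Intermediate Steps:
r(M) = 4 + M
T = 4914 (T = -3 + 4917 = 4914)
R(q) = 0
O(x) = (11 + x)/(12 + x) (O(x) = (x + (4 + 7))/(x + 12) = (x + 11)/(12 + x) = (11 + x)/(12 + x))
(T + R(7))*(-1448 + O(45)) = (4914 + 0)*(-1448 + (11 + 45)/(12 + 45)) = 4914*(-1448 + 56/57) = 4914*(-82480/57) = -135102240/19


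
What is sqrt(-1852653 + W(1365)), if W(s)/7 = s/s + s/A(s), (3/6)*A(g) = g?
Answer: I*sqrt(7410570)/2 ≈ 1361.1*I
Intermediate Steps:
A(g) = 2*g
W(s) = 21/2 (W(s) = 7*(s/s + s/((2*s))) = 7*(1 + s*(1/(2*s))) = 7*(1 + 1/2) = 7*(3/2) = 21/2)
sqrt(-1852653 + W(1365)) = sqrt(-1852653 + 21/2) = sqrt(-3705285/2) = I*sqrt(7410570)/2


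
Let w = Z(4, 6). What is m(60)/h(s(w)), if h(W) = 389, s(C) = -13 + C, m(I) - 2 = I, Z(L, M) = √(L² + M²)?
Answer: 62/389 ≈ 0.15938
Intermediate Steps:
m(I) = 2 + I
w = 2*√13 (w = √(4² + 6²) = √(16 + 36) = √52 = 2*√13 ≈ 7.2111)
m(60)/h(s(w)) = (2 + 60)/389 = 62*(1/389) = 62/389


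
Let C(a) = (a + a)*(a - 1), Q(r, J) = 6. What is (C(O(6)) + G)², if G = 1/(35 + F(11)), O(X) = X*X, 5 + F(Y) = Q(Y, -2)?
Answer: 8230299841/1296 ≈ 6.3505e+6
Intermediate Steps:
F(Y) = 1 (F(Y) = -5 + 6 = 1)
O(X) = X²
G = 1/36 (G = 1/(35 + 1) = 1/36 ≈ 0.027778)
C(a) = 2*a*(-1 + a) (C(a) = (2*a)*(-1 + a) = 2*a*(-1 + a))
(C(O(6)) + G)² = (2*6²*(-1 + 6²) + 1/36)² = (2*36*(-1 + 36) + 1/36)² = (2*36*35 + 1/36)² = (2520 + 1/36)² = (90721/36)² = 8230299841/1296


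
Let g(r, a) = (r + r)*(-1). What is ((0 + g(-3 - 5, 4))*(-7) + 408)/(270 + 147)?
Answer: 296/417 ≈ 0.70983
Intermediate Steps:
g(r, a) = -2*r (g(r, a) = (2*r)*(-1) = -2*r)
((0 + g(-3 - 5, 4))*(-7) + 408)/(270 + 147) = ((0 - 2*(-3 - 5))*(-7) + 408)/(270 + 147) = ((0 - 2*(-8))*(-7) + 408)/417 = ((0 + 16)*(-7) + 408)*(1/417) = (16*(-7) + 408)*(1/417) = (-112 + 408)*(1/417) = 296*(1/417) = 296/417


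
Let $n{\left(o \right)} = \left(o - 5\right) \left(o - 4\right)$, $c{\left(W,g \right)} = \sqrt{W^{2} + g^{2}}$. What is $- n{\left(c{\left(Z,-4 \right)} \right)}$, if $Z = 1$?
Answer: $-37 + 9 \sqrt{17} \approx 0.10795$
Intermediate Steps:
$n{\left(o \right)} = \left(-5 + o\right) \left(-4 + o\right)$
$- n{\left(c{\left(Z,-4 \right)} \right)} = - (20 + \left(\sqrt{1^{2} + \left(-4\right)^{2}}\right)^{2} - 9 \sqrt{1^{2} + \left(-4\right)^{2}}) = - (20 + \left(\sqrt{1 + 16}\right)^{2} - 9 \sqrt{1 + 16}) = - (20 + \left(\sqrt{17}\right)^{2} - 9 \sqrt{17}) = - (20 + 17 - 9 \sqrt{17}) = - (37 - 9 \sqrt{17}) = -37 + 9 \sqrt{17}$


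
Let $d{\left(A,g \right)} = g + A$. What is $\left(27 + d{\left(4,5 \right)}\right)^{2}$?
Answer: $1296$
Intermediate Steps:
$d{\left(A,g \right)} = A + g$
$\left(27 + d{\left(4,5 \right)}\right)^{2} = \left(27 + \left(4 + 5\right)\right)^{2} = \left(27 + 9\right)^{2} = 36^{2} = 1296$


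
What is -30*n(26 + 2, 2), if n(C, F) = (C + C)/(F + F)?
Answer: -420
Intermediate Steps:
n(C, F) = C/F (n(C, F) = (2*C)/((2*F)) = (2*C)*(1/(2*F)) = C/F)
-30*n(26 + 2, 2) = -30*(26 + 2)/2 = -840/2 = -30*14 = -420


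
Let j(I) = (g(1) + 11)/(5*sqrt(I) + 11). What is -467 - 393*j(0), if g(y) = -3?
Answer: -8281/11 ≈ -752.82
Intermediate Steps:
j(I) = 8/(11 + 5*sqrt(I)) (j(I) = (-3 + 11)/(5*sqrt(I) + 11) = 8/(11 + 5*sqrt(I)))
-467 - 393*j(0) = -467 - 3144/(11 + 5*sqrt(0)) = -467 - 3144/(11 + 5*0) = -467 - 3144/(11 + 0) = -467 - 3144/11 = -8281/11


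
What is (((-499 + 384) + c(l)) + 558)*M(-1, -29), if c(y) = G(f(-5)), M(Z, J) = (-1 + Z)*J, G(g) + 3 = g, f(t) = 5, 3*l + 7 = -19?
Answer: 25810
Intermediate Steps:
l = -26/3 (l = -7/3 + (1/3)*(-19) = -7/3 - 19/3 = -26/3 ≈ -8.6667)
G(g) = -3 + g
M(Z, J) = J*(-1 + Z)
c(y) = 2 (c(y) = -3 + 5 = 2)
(((-499 + 384) + c(l)) + 558)*M(-1, -29) = (((-499 + 384) + 2) + 558)*(-29*(-1 - 1)) = ((-115 + 2) + 558)*(-29*(-2)) = (-113 + 558)*58 = 445*58 = 25810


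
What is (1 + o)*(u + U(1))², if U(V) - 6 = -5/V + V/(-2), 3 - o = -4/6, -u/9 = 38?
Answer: 3265423/6 ≈ 5.4424e+5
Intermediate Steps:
u = -342 (u = -9*38 = -342)
o = 11/3 (o = 3 - (-4)/6 = 3 - 1*(-⅔) = 3 + ⅔ = 11/3 ≈ 3.6667)
U(V) = 6 - 5/V - V/2 (U(V) = 6 + (-5/V + V/(-2)) = 6 + (-5/V + V*(-½)) = 6 + (-5/V - V/2) = 6 - 5/V - V/2)
(1 + o)*(u + U(1))² = (1 + 11/3)*(-342 + (6 - 5/1 - ½*1))² = 14*(-342 + (6 - 5*1 - ½))²/3 = 14*(-342 + (6 - 5 - ½))²/3 = 14*(-342 + ½)²/3 = 14*(-683/2)²/3 = (14/3)*(466489/4) = 3265423/6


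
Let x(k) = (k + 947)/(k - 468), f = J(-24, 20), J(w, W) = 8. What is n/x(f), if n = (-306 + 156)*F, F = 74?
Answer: 1021200/191 ≈ 5346.6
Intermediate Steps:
f = 8
n = -11100 (n = (-306 + 156)*74 = -150*74 = -11100)
x(k) = (947 + k)/(-468 + k)
n/x(f) = -11100*(-468 + 8)/(947 + 8) = -11100/(955/(-460)) = -11100/((-1/460*955)) = -11100/(-191/92) = -11100*(-92/191) = 1021200/191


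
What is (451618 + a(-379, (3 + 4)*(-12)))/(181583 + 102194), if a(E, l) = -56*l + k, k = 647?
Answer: 456969/283777 ≈ 1.6103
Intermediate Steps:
a(E, l) = 647 - 56*l (a(E, l) = -56*l + 647 = 647 - 56*l)
(451618 + a(-379, (3 + 4)*(-12)))/(181583 + 102194) = (451618 + (647 - 56*(3 + 4)*(-12)))/(181583 + 102194) = (451618 + (647 - 392*(-12)))/283777 = (451618 + (647 - 56*(-84)))*(1/283777) = (451618 + (647 + 4704))*(1/283777) = (451618 + 5351)*(1/283777) = 456969*(1/283777) = 456969/283777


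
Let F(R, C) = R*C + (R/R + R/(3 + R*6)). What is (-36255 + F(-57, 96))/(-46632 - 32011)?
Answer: 4715019/8886659 ≈ 0.53057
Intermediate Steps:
F(R, C) = 1 + C*R + R/(3 + 6*R) (F(R, C) = C*R + (1 + R/(3 + 6*R)) = 1 + C*R + R/(3 + 6*R))
(-36255 + F(-57, 96))/(-46632 - 32011) = (-36255 + (3 + 7*(-57) + 3*96*(-57) + 6*96*(-57)**2)/(3*(1 + 2*(-57))))/(-46632 - 32011) = (-36255 + (3 - 399 - 16416 + 6*96*3249)/(3*(1 - 114)))/(-78643) = (-36255 + (1/3)*(3 - 399 - 16416 + 1871424)/(-113))*(-1/78643) = (-36255 + (1/3)*(-1/113)*1854612)*(-1/78643) = (-36255 - 618204/113)*(-1/78643) = -4715019/113*(-1/78643) = 4715019/8886659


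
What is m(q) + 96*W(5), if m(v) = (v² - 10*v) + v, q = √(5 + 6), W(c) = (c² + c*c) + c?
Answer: 5291 - 9*√11 ≈ 5261.1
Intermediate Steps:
W(c) = c + 2*c² (W(c) = (c² + c²) + c = 2*c² + c = c + 2*c²)
q = √11 ≈ 3.3166
m(v) = v² - 9*v
m(q) + 96*W(5) = √11*(-9 + √11) + 96*(5*(1 + 2*5)) = √11*(-9 + √11) + 96*(5*(1 + 10)) = √11*(-9 + √11) + 96*(5*11) = √11*(-9 + √11) + 96*55 = √11*(-9 + √11) + 5280 = 5280 + √11*(-9 + √11)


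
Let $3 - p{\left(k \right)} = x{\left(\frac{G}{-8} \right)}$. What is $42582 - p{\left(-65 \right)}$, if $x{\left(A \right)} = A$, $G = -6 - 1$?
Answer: $\frac{340639}{8} \approx 42580.0$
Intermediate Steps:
$G = -7$
$p{\left(k \right)} = \frac{17}{8}$ ($p{\left(k \right)} = 3 - - \frac{7}{-8} = 3 - \left(-7\right) \left(- \frac{1}{8}\right) = 3 - \frac{7}{8} = \frac{17}{8}$)
$42582 - p{\left(-65 \right)} = 42582 - \frac{17}{8} = \frac{340639}{8}$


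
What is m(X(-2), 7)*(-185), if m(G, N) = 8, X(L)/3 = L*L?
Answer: -1480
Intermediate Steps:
X(L) = 3*L² (X(L) = 3*(L*L) = 3*L²)
m(X(-2), 7)*(-185) = 8*(-185) = -1480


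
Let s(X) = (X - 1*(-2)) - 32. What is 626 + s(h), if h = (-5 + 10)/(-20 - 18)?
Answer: 22643/38 ≈ 595.87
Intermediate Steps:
h = -5/38 (h = 5/(-38) = 5*(-1/38) = -5/38 ≈ -0.13158)
s(X) = -30 + X (s(X) = (X + 2) - 32 = (2 + X) - 32 = -30 + X)
626 + s(h) = 626 + (-30 - 5/38) = 626 - 1145/38 = 22643/38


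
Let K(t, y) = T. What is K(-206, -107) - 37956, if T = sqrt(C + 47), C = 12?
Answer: -37956 + sqrt(59) ≈ -37948.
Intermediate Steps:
T = sqrt(59) (T = sqrt(12 + 47) = sqrt(59) ≈ 7.6811)
K(t, y) = sqrt(59)
K(-206, -107) - 37956 = sqrt(59) - 37956 = -37956 + sqrt(59)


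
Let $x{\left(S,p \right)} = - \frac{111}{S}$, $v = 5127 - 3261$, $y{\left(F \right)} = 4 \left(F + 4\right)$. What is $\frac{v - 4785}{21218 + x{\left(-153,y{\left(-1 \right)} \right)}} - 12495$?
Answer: $- \frac{13521675594}{1082155} \approx -12495.0$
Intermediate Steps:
$y{\left(F \right)} = 16 + 4 F$ ($y{\left(F \right)} = 4 \left(4 + F\right) = 16 + 4 F$)
$v = 1866$ ($v = 5127 - 3261 = 1866$)
$\frac{v - 4785}{21218 + x{\left(-153,y{\left(-1 \right)} \right)}} - 12495 = \frac{1866 - 4785}{21218 - \frac{111}{-153}} - 12495 = - \frac{2919}{21218 - - \frac{37}{51}} - 12495 = - \frac{2919}{21218 + \frac{37}{51}} - 12495 = - \frac{2919}{\frac{1082155}{51}} - 12495 = \left(-2919\right) \frac{51}{1082155} - 12495 = - \frac{148869}{1082155} - 12495 = - \frac{13521675594}{1082155}$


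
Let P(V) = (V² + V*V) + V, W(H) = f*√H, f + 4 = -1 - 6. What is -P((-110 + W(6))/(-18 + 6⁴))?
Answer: 28732/408321 + 4609*√6/816642 ≈ 0.084191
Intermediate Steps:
f = -11 (f = -4 + (-1 - 6) = -4 - 7 = -11)
W(H) = -11*√H
P(V) = V + 2*V² (P(V) = (V² + V²) + V = 2*V² + V = V + 2*V²)
-P((-110 + W(6))/(-18 + 6⁴)) = -(-110 - 11*√6)/(-18 + 6⁴)*(1 + 2*((-110 - 11*√6)/(-18 + 6⁴))) = -(-110 - 11*√6)/(-18 + 1296)*(1 + 2*((-110 - 11*√6)/(-18 + 1296))) = -(-110 - 11*√6)/1278*(1 + 2*((-110 - 11*√6)/1278)) = -(-110 - 11*√6)*(1/1278)*(1 + 2*((-110 - 11*√6)*(1/1278))) = -(-55/639 - 11*√6/1278)*(1 + 2*(-55/639 - 11*√6/1278)) = -(-55/639 - 11*√6/1278)*(1 + (-110/639 - 11*√6/639)) = -(-55/639 - 11*√6/1278)*(529/639 - 11*√6/639)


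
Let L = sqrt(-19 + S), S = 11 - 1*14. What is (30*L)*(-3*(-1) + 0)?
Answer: 90*I*sqrt(22) ≈ 422.14*I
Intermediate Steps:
S = -3 (S = 11 - 14 = -3)
L = I*sqrt(22) (L = sqrt(-19 - 3) = sqrt(-22) = I*sqrt(22) ≈ 4.6904*I)
(30*L)*(-3*(-1) + 0) = (30*(I*sqrt(22)))*(-3*(-1) + 0) = (30*I*sqrt(22))*(3 + 0) = (30*I*sqrt(22))*3 = 90*I*sqrt(22)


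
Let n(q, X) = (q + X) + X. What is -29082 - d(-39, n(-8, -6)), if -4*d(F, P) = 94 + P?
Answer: -58127/2 ≈ -29064.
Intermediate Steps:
n(q, X) = q + 2*X (n(q, X) = (X + q) + X = q + 2*X)
d(F, P) = -47/2 - P/4 (d(F, P) = -(94 + P)/4 = -47/2 - P/4)
-29082 - d(-39, n(-8, -6)) = -29082 - (-47/2 - (-8 + 2*(-6))/4) = -29082 - (-47/2 - (-8 - 12)/4) = -29082 - (-47/2 - ¼*(-20)) = -29082 - (-47/2 + 5) = -29082 - 1*(-37/2) = -29082 + 37/2 = -58127/2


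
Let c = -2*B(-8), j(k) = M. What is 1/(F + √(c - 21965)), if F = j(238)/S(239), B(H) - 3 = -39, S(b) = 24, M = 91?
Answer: 2184/12618649 - 576*I*√21893/12618649 ≈ 0.00017308 - 0.006754*I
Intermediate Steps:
j(k) = 91
B(H) = -36 (B(H) = 3 - 39 = -36)
c = 72 (c = -2*(-36) = 72)
F = 91/24 ≈ 3.7917
1/(F + √(c - 21965)) = 1/(91/24 + √(72 - 21965)) = 1/(91/24 + √(-21893)) = 1/(91/24 + I*√21893)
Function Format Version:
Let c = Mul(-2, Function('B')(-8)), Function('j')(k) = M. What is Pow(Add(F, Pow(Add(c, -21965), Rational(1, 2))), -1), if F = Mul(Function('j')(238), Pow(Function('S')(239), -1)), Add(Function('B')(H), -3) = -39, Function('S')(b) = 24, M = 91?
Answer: Add(Rational(2184, 12618649), Mul(Rational(-576, 12618649), I, Pow(21893, Rational(1, 2)))) ≈ Add(0.00017308, Mul(-0.0067540, I))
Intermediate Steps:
Function('j')(k) = 91
Function('B')(H) = -36 (Function('B')(H) = Add(3, -39) = -36)
c = 72 (c = Mul(-2, -36) = 72)
F = Rational(91, 24) (F = Mul(91, Pow(24, -1)) = Mul(91, Rational(1, 24)) = Rational(91, 24) ≈ 3.7917)
Pow(Add(F, Pow(Add(c, -21965), Rational(1, 2))), -1) = Pow(Add(Rational(91, 24), Pow(Add(72, -21965), Rational(1, 2))), -1) = Pow(Add(Rational(91, 24), Pow(-21893, Rational(1, 2))), -1) = Pow(Add(Rational(91, 24), Mul(I, Pow(21893, Rational(1, 2)))), -1)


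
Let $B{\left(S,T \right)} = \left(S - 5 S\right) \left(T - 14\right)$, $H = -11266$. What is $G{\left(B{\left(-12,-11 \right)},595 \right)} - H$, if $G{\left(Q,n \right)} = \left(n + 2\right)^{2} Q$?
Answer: $-427679534$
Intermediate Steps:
$B{\left(S,T \right)} = - 4 S \left(-14 + T\right)$
$G{\left(Q,n \right)} = Q \left(2 + n\right)^{2}$ ($G{\left(Q,n \right)} = \left(2 + n\right)^{2} Q = Q \left(2 + n\right)^{2}$)
$G{\left(B{\left(-12,-11 \right)},595 \right)} - H = 4 \left(-12\right) \left(14 - -11\right) \left(2 + 595\right)^{2} - -11266 = 4 \left(-12\right) \left(14 + 11\right) 597^{2} + 11266 = 4 \left(-12\right) 25 \cdot 356409 + 11266 = \left(-1200\right) 356409 + 11266 = -427690800 + 11266 = -427679534$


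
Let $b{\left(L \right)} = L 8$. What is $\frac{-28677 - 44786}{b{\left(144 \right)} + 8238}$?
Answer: $- \frac{73463}{9390} \approx -7.8235$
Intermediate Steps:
$b{\left(L \right)} = 8 L$
$\frac{-28677 - 44786}{b{\left(144 \right)} + 8238} = \frac{-28677 - 44786}{8 \cdot 144 + 8238} = - \frac{73463}{1152 + 8238} = - \frac{73463}{9390}$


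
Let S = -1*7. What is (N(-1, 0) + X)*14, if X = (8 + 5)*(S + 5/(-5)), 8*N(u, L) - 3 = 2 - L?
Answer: -5789/4 ≈ -1447.3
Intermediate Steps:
S = -7
N(u, L) = 5/8 - L/8 (N(u, L) = 3/8 + (2 - L)/8 = 3/8 + (¼ - L/8) = 5/8 - L/8)
X = -104 (X = (8 + 5)*(-7 + 5/(-5)) = 13*(-7 + 5*(-⅕)) = 13*(-7 - 1) = 13*(-8) = -104)
(N(-1, 0) + X)*14 = ((5/8 - ⅛*0) - 104)*14 = ((5/8 + 0) - 104)*14 = (5/8 - 104)*14 = -827/8*14 = -5789/4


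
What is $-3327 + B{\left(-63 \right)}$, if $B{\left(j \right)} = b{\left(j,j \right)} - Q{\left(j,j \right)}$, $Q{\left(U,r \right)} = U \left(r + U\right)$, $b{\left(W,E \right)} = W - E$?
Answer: $-11265$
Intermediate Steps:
$Q{\left(U,r \right)} = U \left(U + r\right)$
$B{\left(j \right)} = - 2 j^{2}$ ($B{\left(j \right)} = \left(j - j\right) - j \left(j + j\right) = 0 - j 2 j = 0 - 2 j^{2} = - 2 j^{2}$)
$-3327 + B{\left(-63 \right)} = -3327 - 2 \left(-63\right)^{2} = -3327 - 7938 = -11265$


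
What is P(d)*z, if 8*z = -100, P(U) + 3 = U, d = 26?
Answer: -575/2 ≈ -287.50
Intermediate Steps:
P(U) = -3 + U
z = -25/2 (z = (1/8)*(-100) = -25/2 ≈ -12.500)
P(d)*z = (-3 + 26)*(-25/2) = 23*(-25/2) = -575/2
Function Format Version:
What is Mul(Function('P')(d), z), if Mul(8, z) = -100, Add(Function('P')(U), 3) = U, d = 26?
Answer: Rational(-575, 2) ≈ -287.50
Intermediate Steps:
Function('P')(U) = Add(-3, U)
z = Rational(-25, 2) (z = Mul(Rational(1, 8), -100) = Rational(-25, 2) ≈ -12.500)
Mul(Function('P')(d), z) = Mul(Add(-3, 26), Rational(-25, 2)) = Mul(23, Rational(-25, 2)) = Rational(-575, 2)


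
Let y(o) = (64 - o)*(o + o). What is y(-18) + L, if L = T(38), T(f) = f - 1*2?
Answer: -2916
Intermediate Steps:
y(o) = 2*o*(64 - o) (y(o) = (64 - o)*(2*o) = 2*o*(64 - o))
T(f) = -2 + f (T(f) = f - 2 = -2 + f)
L = 36 (L = -2 + 38 = 36)
y(-18) + L = 2*(-18)*(64 - 1*(-18)) + 36 = 2*(-18)*(64 + 18) + 36 = 2*(-18)*82 + 36 = -2952 + 36 = -2916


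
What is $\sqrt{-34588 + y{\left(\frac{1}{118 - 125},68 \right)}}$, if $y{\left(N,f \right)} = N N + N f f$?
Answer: $\frac{i \sqrt{1727179}}{7} \approx 187.75 i$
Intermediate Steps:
$y{\left(N,f \right)} = N^{2} + N f^{2}$
$\sqrt{-34588 + y{\left(\frac{1}{118 - 125},68 \right)}} = \sqrt{-34588 + \frac{\frac{1}{118 - 125} + 68^{2}}{118 - 125}} = \sqrt{-34588 + \frac{\frac{1}{-7} + 4624}{-7}} = \sqrt{-34588 - \frac{- \frac{1}{7} + 4624}{7}} = \sqrt{-34588 - \frac{32367}{49}} = \sqrt{- \frac{1727179}{49}} = \frac{i \sqrt{1727179}}{7}$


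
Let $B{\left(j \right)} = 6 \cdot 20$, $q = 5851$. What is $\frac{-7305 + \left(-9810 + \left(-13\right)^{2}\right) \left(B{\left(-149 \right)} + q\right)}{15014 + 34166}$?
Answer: $- \frac{14393429}{12295} \approx -1170.7$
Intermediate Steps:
$B{\left(j \right)} = 120$
$\frac{-7305 + \left(-9810 + \left(-13\right)^{2}\right) \left(B{\left(-149 \right)} + q\right)}{15014 + 34166} = \frac{-7305 + \left(-9810 + \left(-13\right)^{2}\right) \left(120 + 5851\right)}{15014 + 34166} = \frac{-7305 + \left(-9810 + 169\right) 5971}{49180} = \left(-7305 - 57566411\right) \frac{1}{49180} = \left(-57573716\right) \frac{1}{49180} = - \frac{14393429}{12295}$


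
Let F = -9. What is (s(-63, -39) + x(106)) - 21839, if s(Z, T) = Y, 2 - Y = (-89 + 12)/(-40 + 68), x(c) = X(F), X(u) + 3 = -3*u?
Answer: -87241/4 ≈ -21810.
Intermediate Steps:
X(u) = -3 - 3*u
x(c) = 24 (x(c) = -3 - 3*(-9) = -3 + 27 = 24)
Y = 19/4 (Y = 2 - (-89 + 12)/(-40 + 68) = 2 - (-77)/28 = 2 - 1*(-11/4) = 2 + 11/4 = 19/4 ≈ 4.7500)
s(Z, T) = 19/4
(s(-63, -39) + x(106)) - 21839 = (19/4 + 24) - 21839 = 115/4 - 21839 = -87241/4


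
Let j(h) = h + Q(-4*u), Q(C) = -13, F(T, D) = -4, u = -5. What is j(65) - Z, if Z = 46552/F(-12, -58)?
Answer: 11690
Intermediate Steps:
Z = -11638 (Z = 46552/(-4) = 46552*(-¼) = -11638)
j(h) = -13 + h (j(h) = h - 13 = -13 + h)
j(65) - Z = (-13 + 65) - 1*(-11638) = 52 + 11638 = 11690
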